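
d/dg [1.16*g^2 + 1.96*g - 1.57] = 2.32*g + 1.96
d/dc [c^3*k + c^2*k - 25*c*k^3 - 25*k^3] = k*(3*c^2 + 2*c - 25*k^2)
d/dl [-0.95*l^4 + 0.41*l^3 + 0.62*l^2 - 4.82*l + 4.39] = -3.8*l^3 + 1.23*l^2 + 1.24*l - 4.82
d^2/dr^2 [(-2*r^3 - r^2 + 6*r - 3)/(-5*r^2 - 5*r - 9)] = 2*(-215*r^3 + 360*r^2 + 1521*r + 291)/(125*r^6 + 375*r^5 + 1050*r^4 + 1475*r^3 + 1890*r^2 + 1215*r + 729)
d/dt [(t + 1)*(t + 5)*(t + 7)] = 3*t^2 + 26*t + 47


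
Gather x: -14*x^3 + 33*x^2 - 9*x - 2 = -14*x^3 + 33*x^2 - 9*x - 2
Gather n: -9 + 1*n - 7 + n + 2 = 2*n - 14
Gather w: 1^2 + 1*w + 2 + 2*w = 3*w + 3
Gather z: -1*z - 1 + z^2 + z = z^2 - 1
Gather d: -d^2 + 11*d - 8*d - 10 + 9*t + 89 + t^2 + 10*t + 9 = -d^2 + 3*d + t^2 + 19*t + 88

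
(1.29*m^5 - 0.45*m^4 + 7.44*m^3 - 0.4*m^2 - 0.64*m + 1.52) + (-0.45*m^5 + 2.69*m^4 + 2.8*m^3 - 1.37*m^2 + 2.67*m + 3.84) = 0.84*m^5 + 2.24*m^4 + 10.24*m^3 - 1.77*m^2 + 2.03*m + 5.36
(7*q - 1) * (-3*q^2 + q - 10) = -21*q^3 + 10*q^2 - 71*q + 10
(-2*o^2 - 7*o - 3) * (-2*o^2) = 4*o^4 + 14*o^3 + 6*o^2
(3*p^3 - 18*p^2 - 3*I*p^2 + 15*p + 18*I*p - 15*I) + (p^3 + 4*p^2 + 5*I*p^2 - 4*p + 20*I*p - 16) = 4*p^3 - 14*p^2 + 2*I*p^2 + 11*p + 38*I*p - 16 - 15*I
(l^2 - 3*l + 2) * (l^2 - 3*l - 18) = l^4 - 6*l^3 - 7*l^2 + 48*l - 36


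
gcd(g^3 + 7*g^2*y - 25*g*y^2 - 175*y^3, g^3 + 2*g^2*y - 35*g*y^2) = -g^2 - 2*g*y + 35*y^2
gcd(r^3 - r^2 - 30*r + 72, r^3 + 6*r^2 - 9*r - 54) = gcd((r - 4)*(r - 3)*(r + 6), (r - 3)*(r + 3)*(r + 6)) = r^2 + 3*r - 18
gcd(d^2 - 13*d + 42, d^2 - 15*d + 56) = d - 7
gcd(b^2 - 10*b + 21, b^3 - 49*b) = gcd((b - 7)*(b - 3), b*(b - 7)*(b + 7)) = b - 7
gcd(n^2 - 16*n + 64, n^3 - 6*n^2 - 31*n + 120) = n - 8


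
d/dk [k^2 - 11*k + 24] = 2*k - 11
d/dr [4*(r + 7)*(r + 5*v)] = 8*r + 20*v + 28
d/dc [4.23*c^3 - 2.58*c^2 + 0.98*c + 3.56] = 12.69*c^2 - 5.16*c + 0.98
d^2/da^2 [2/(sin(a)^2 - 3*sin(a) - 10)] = 2*(-4*sin(a)^4 + 9*sin(a)^3 - 43*sin(a)^2 + 12*sin(a) + 38)/((sin(a) - 5)^3*(sin(a) + 2)^3)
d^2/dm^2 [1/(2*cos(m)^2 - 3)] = 4*(4*sin(m)^4 - cos(4*m))/(cos(2*m) - 2)^3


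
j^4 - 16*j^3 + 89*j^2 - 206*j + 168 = (j - 7)*(j - 4)*(j - 3)*(j - 2)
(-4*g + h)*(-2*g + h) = 8*g^2 - 6*g*h + h^2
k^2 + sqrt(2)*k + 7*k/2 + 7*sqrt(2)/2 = (k + 7/2)*(k + sqrt(2))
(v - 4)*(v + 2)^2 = v^3 - 12*v - 16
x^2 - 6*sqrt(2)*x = x*(x - 6*sqrt(2))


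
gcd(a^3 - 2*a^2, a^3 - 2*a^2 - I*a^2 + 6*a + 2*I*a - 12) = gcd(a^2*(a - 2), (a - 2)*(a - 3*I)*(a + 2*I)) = a - 2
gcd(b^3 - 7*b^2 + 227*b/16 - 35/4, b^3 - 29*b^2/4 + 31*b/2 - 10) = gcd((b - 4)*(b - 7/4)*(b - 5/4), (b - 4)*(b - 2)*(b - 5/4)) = b^2 - 21*b/4 + 5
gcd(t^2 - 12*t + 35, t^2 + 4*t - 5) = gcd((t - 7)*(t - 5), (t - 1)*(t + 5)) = 1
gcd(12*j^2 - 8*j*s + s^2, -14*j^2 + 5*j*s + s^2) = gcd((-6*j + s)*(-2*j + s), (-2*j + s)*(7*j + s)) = -2*j + s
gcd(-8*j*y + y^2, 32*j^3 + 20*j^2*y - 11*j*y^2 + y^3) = -8*j + y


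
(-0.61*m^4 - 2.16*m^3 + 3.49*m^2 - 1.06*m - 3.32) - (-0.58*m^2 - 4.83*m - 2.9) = -0.61*m^4 - 2.16*m^3 + 4.07*m^2 + 3.77*m - 0.42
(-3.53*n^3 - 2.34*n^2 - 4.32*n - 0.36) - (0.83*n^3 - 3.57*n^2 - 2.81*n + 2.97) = -4.36*n^3 + 1.23*n^2 - 1.51*n - 3.33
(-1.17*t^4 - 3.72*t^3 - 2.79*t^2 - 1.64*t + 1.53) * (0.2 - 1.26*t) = 1.4742*t^5 + 4.4532*t^4 + 2.7714*t^3 + 1.5084*t^2 - 2.2558*t + 0.306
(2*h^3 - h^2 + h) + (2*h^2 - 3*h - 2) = 2*h^3 + h^2 - 2*h - 2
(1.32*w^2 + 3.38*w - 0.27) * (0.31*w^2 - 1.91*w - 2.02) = 0.4092*w^4 - 1.4734*w^3 - 9.2059*w^2 - 6.3119*w + 0.5454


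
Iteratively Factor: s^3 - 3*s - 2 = (s + 1)*(s^2 - s - 2) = (s - 2)*(s + 1)*(s + 1)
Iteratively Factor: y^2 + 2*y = (y)*(y + 2)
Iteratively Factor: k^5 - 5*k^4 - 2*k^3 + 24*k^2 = (k + 2)*(k^4 - 7*k^3 + 12*k^2) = k*(k + 2)*(k^3 - 7*k^2 + 12*k) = k^2*(k + 2)*(k^2 - 7*k + 12) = k^2*(k - 3)*(k + 2)*(k - 4)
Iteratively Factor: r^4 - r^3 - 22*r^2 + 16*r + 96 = (r - 3)*(r^3 + 2*r^2 - 16*r - 32) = (r - 3)*(r + 4)*(r^2 - 2*r - 8) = (r - 4)*(r - 3)*(r + 4)*(r + 2)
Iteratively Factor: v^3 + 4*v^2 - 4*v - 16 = (v + 4)*(v^2 - 4) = (v - 2)*(v + 4)*(v + 2)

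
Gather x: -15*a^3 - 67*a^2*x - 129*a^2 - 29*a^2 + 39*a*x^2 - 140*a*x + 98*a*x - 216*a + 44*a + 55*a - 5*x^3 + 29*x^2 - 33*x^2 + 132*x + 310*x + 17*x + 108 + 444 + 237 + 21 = -15*a^3 - 158*a^2 - 117*a - 5*x^3 + x^2*(39*a - 4) + x*(-67*a^2 - 42*a + 459) + 810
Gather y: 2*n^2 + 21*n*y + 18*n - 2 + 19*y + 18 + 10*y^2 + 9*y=2*n^2 + 18*n + 10*y^2 + y*(21*n + 28) + 16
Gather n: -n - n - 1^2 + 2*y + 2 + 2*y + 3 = -2*n + 4*y + 4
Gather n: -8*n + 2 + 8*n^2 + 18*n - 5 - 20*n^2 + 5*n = -12*n^2 + 15*n - 3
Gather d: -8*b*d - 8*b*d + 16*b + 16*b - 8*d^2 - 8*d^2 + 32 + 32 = -16*b*d + 32*b - 16*d^2 + 64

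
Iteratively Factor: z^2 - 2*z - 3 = (z - 3)*(z + 1)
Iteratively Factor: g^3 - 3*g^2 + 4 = (g - 2)*(g^2 - g - 2) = (g - 2)*(g + 1)*(g - 2)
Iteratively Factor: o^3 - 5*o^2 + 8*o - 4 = (o - 2)*(o^2 - 3*o + 2) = (o - 2)^2*(o - 1)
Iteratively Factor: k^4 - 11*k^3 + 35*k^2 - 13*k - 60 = (k - 5)*(k^3 - 6*k^2 + 5*k + 12) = (k - 5)*(k - 4)*(k^2 - 2*k - 3) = (k - 5)*(k - 4)*(k + 1)*(k - 3)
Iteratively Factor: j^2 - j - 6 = (j + 2)*(j - 3)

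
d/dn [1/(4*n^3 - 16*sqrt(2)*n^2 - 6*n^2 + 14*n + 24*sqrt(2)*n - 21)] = 2*(-6*n^2 + 6*n + 16*sqrt(2)*n - 12*sqrt(2) - 7)/(4*n^3 - 16*sqrt(2)*n^2 - 6*n^2 + 14*n + 24*sqrt(2)*n - 21)^2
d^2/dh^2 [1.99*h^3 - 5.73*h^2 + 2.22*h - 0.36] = 11.94*h - 11.46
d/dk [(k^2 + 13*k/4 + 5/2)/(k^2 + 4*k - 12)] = (3*k^2 - 116*k - 196)/(4*(k^4 + 8*k^3 - 8*k^2 - 96*k + 144))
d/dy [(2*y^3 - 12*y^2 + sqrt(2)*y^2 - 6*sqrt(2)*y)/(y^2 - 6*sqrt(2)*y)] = 2*(y^2 - 12*sqrt(2)*y - 6 + 39*sqrt(2))/(y^2 - 12*sqrt(2)*y + 72)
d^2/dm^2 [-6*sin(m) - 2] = 6*sin(m)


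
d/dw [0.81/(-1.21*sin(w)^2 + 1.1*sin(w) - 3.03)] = (1.9602*sin(w) - 0.891)*cos(w)/(1.21*sin(w)^2 - 1.1*sin(w) + 3.03)^2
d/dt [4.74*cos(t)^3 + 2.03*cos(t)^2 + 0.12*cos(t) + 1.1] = (14.22*sin(t)^2 - 4.06*cos(t) - 14.34)*sin(t)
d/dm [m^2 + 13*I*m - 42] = 2*m + 13*I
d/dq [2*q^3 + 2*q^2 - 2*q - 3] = 6*q^2 + 4*q - 2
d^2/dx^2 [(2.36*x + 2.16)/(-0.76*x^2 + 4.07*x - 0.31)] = (-(1.52*x - 4.07)*(2.36*x + 2.16)*(3.04*x - 8.14) + (10.7616*x - 15.9272)*(0.76*x^2 - 4.07*x + 0.31))/(0.76*x^2 - 4.07*x + 0.31)^3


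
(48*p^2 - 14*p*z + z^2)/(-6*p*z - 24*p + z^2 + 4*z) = (-8*p + z)/(z + 4)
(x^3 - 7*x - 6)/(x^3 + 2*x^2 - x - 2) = (x - 3)/(x - 1)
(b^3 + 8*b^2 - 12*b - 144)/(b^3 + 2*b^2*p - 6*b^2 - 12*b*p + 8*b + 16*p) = (b^2 + 12*b + 36)/(b^2 + 2*b*p - 2*b - 4*p)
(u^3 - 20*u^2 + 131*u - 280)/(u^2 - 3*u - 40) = (u^2 - 12*u + 35)/(u + 5)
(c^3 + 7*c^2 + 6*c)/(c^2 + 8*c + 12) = c*(c + 1)/(c + 2)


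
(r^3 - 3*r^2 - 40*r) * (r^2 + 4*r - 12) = r^5 + r^4 - 64*r^3 - 124*r^2 + 480*r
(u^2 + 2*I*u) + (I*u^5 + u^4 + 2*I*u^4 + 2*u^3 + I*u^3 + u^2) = I*u^5 + u^4 + 2*I*u^4 + 2*u^3 + I*u^3 + 2*u^2 + 2*I*u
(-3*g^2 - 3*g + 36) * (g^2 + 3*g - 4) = -3*g^4 - 12*g^3 + 39*g^2 + 120*g - 144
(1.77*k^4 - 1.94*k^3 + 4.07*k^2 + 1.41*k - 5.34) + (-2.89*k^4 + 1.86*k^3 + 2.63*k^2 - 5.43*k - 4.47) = -1.12*k^4 - 0.0799999999999998*k^3 + 6.7*k^2 - 4.02*k - 9.81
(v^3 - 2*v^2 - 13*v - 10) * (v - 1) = v^4 - 3*v^3 - 11*v^2 + 3*v + 10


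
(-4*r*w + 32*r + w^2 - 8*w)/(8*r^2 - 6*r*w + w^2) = (8 - w)/(2*r - w)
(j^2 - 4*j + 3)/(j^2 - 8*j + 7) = (j - 3)/(j - 7)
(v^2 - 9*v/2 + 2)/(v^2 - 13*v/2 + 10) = (2*v - 1)/(2*v - 5)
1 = 1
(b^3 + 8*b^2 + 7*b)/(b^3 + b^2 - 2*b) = (b^2 + 8*b + 7)/(b^2 + b - 2)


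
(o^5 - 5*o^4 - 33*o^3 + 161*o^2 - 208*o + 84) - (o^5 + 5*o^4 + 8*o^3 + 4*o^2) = -10*o^4 - 41*o^3 + 157*o^2 - 208*o + 84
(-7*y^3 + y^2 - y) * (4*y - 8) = -28*y^4 + 60*y^3 - 12*y^2 + 8*y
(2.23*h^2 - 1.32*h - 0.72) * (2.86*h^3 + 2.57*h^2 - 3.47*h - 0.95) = 6.3778*h^5 + 1.9559*h^4 - 13.1897*h^3 + 0.611500000000001*h^2 + 3.7524*h + 0.684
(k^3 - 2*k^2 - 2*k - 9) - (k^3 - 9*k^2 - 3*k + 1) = 7*k^2 + k - 10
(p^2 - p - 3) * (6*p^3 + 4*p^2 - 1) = 6*p^5 - 2*p^4 - 22*p^3 - 13*p^2 + p + 3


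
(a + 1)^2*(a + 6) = a^3 + 8*a^2 + 13*a + 6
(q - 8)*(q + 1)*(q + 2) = q^3 - 5*q^2 - 22*q - 16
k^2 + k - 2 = (k - 1)*(k + 2)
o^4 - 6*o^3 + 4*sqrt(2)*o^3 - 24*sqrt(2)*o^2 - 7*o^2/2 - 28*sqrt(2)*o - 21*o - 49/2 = (o - 7)*(o + 1)*(o + sqrt(2)/2)*(o + 7*sqrt(2)/2)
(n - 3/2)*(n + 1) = n^2 - n/2 - 3/2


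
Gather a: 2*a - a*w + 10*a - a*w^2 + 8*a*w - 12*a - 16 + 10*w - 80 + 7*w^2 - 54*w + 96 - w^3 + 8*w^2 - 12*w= a*(-w^2 + 7*w) - w^3 + 15*w^2 - 56*w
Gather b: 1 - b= 1 - b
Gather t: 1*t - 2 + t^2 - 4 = t^2 + t - 6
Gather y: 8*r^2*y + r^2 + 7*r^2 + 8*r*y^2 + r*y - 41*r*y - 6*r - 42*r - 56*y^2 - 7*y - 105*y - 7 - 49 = 8*r^2 - 48*r + y^2*(8*r - 56) + y*(8*r^2 - 40*r - 112) - 56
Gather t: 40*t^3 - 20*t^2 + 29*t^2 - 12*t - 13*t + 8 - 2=40*t^3 + 9*t^2 - 25*t + 6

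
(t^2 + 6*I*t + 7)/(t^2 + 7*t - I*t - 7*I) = (t + 7*I)/(t + 7)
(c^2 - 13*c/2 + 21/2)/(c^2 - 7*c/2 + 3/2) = (2*c - 7)/(2*c - 1)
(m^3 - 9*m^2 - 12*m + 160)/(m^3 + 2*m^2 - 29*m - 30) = (m^2 - 4*m - 32)/(m^2 + 7*m + 6)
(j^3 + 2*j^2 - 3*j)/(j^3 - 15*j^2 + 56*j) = (j^2 + 2*j - 3)/(j^2 - 15*j + 56)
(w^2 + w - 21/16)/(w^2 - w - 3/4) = (-16*w^2 - 16*w + 21)/(4*(-4*w^2 + 4*w + 3))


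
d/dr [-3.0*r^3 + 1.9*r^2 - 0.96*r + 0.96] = -9.0*r^2 + 3.8*r - 0.96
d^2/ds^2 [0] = 0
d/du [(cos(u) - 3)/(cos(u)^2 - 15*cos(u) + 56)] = (cos(u)^2 - 6*cos(u) - 11)*sin(u)/(cos(u)^2 - 15*cos(u) + 56)^2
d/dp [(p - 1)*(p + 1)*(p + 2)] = 3*p^2 + 4*p - 1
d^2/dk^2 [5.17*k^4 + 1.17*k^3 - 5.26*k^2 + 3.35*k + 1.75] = 62.04*k^2 + 7.02*k - 10.52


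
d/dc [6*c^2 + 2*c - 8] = 12*c + 2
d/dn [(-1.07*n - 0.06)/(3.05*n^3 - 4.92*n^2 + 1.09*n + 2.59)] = (6.527*n^3 - 4.7154*n^2 - 0.5904*n - 2.7059)/(9.3025*n^6 - 30.012*n^5 + 30.8554*n^4 + 5.0734*n^3 - 24.2975*n^2 + 5.6462*n + 6.7081)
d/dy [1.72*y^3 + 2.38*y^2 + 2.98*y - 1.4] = 5.16*y^2 + 4.76*y + 2.98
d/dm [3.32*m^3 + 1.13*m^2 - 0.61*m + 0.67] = 9.96*m^2 + 2.26*m - 0.61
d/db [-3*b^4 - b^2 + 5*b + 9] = -12*b^3 - 2*b + 5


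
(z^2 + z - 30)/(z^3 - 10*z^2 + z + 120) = (z + 6)/(z^2 - 5*z - 24)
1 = 1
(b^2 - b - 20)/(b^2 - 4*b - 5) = (b + 4)/(b + 1)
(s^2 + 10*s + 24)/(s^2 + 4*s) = (s + 6)/s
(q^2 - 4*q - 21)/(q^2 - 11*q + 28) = (q + 3)/(q - 4)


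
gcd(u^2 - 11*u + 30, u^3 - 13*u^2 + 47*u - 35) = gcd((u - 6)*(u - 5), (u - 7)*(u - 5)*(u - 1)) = u - 5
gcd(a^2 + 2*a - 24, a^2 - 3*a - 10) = 1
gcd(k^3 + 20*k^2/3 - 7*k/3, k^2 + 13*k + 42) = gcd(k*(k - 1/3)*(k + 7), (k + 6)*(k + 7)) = k + 7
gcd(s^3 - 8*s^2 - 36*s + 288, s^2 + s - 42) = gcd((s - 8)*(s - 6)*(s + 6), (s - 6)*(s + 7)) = s - 6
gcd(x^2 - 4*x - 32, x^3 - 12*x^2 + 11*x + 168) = x - 8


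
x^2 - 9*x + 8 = (x - 8)*(x - 1)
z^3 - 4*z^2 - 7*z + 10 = (z - 5)*(z - 1)*(z + 2)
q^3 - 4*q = q*(q - 2)*(q + 2)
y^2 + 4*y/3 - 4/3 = (y - 2/3)*(y + 2)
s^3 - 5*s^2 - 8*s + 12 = (s - 6)*(s - 1)*(s + 2)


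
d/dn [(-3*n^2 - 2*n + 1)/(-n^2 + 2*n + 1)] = 4*(-2*n^2 - n - 1)/(n^4 - 4*n^3 + 2*n^2 + 4*n + 1)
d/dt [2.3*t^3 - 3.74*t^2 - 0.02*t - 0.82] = 6.9*t^2 - 7.48*t - 0.02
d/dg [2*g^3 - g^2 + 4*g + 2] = 6*g^2 - 2*g + 4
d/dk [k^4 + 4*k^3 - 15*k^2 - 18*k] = 4*k^3 + 12*k^2 - 30*k - 18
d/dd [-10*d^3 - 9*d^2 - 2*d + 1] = -30*d^2 - 18*d - 2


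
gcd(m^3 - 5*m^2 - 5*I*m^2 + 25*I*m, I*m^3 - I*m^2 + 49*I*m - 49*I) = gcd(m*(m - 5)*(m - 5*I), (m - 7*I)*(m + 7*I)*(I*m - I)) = 1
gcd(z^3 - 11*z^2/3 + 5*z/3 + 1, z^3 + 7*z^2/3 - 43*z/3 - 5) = z^2 - 8*z/3 - 1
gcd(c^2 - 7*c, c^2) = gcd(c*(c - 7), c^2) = c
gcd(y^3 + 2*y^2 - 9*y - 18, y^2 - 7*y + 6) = 1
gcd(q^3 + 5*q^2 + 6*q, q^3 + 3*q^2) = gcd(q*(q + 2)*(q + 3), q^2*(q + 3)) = q^2 + 3*q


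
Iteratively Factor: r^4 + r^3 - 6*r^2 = (r)*(r^3 + r^2 - 6*r) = r*(r + 3)*(r^2 - 2*r) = r*(r - 2)*(r + 3)*(r)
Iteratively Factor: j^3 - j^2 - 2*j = (j + 1)*(j^2 - 2*j) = j*(j + 1)*(j - 2)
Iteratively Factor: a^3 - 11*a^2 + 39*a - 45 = (a - 3)*(a^2 - 8*a + 15) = (a - 5)*(a - 3)*(a - 3)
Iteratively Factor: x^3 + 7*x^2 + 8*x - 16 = (x - 1)*(x^2 + 8*x + 16) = (x - 1)*(x + 4)*(x + 4)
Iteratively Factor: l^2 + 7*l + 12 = (l + 4)*(l + 3)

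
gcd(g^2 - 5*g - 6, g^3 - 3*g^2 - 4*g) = g + 1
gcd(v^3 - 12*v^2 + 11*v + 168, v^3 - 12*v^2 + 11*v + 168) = v^3 - 12*v^2 + 11*v + 168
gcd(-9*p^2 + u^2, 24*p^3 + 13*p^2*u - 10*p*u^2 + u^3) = 3*p - u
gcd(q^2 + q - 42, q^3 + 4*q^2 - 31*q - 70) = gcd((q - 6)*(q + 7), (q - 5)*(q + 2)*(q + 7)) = q + 7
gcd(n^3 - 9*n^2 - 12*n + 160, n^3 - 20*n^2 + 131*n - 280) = n^2 - 13*n + 40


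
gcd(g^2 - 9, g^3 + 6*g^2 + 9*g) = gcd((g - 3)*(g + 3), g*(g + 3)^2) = g + 3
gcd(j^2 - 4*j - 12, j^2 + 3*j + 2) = j + 2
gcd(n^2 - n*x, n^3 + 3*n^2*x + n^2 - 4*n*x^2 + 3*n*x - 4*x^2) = -n + x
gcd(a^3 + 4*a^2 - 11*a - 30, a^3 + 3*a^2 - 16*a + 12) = 1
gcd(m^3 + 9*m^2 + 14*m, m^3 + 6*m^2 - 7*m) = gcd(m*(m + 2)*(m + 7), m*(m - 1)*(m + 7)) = m^2 + 7*m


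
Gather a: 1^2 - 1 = 0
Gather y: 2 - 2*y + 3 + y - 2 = 3 - y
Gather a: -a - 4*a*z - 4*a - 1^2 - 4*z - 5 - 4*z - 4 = a*(-4*z - 5) - 8*z - 10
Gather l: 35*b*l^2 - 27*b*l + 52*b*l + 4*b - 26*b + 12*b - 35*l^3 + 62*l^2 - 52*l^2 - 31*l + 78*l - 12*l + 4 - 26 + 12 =-10*b - 35*l^3 + l^2*(35*b + 10) + l*(25*b + 35) - 10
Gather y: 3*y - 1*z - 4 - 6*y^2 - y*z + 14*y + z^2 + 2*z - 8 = -6*y^2 + y*(17 - z) + z^2 + z - 12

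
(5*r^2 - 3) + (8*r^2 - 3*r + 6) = 13*r^2 - 3*r + 3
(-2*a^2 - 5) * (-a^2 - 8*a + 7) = 2*a^4 + 16*a^3 - 9*a^2 + 40*a - 35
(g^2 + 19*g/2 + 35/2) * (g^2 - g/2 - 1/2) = g^4 + 9*g^3 + 49*g^2/4 - 27*g/2 - 35/4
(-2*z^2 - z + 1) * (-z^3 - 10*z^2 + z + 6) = 2*z^5 + 21*z^4 + 7*z^3 - 23*z^2 - 5*z + 6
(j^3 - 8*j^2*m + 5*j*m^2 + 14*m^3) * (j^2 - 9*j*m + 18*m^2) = j^5 - 17*j^4*m + 95*j^3*m^2 - 175*j^2*m^3 - 36*j*m^4 + 252*m^5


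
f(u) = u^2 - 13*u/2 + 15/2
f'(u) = 2*u - 13/2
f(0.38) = 5.17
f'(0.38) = -5.74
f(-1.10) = 15.86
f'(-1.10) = -8.70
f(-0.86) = 13.83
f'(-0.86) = -8.22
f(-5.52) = 73.85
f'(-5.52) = -17.54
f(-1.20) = 16.74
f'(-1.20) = -8.90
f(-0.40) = 10.26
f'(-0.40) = -7.30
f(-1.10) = 15.86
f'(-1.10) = -8.70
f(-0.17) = 8.63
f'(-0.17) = -6.84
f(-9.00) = 147.00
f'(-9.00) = -24.50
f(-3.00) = 36.00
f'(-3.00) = -12.50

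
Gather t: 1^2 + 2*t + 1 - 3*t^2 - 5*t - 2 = -3*t^2 - 3*t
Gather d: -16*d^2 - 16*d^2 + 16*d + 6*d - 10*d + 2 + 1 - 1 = -32*d^2 + 12*d + 2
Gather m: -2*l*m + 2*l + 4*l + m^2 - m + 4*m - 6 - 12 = 6*l + m^2 + m*(3 - 2*l) - 18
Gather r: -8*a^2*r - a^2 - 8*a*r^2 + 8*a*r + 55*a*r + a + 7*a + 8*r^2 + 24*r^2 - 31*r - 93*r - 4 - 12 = -a^2 + 8*a + r^2*(32 - 8*a) + r*(-8*a^2 + 63*a - 124) - 16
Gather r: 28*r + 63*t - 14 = 28*r + 63*t - 14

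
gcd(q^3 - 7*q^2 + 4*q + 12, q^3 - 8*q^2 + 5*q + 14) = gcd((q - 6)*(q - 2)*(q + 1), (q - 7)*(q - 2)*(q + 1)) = q^2 - q - 2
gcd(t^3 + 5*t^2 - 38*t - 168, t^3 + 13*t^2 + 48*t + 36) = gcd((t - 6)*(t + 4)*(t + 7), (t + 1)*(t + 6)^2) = 1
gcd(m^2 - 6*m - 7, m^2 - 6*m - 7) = m^2 - 6*m - 7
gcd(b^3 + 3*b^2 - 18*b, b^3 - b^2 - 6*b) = b^2 - 3*b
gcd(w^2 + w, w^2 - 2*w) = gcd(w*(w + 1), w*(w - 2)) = w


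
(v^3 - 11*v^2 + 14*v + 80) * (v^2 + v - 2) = v^5 - 10*v^4 + v^3 + 116*v^2 + 52*v - 160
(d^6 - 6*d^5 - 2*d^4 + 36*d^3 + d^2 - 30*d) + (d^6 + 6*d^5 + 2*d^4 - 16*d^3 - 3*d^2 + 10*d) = 2*d^6 + 20*d^3 - 2*d^2 - 20*d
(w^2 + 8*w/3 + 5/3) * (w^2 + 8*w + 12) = w^4 + 32*w^3/3 + 35*w^2 + 136*w/3 + 20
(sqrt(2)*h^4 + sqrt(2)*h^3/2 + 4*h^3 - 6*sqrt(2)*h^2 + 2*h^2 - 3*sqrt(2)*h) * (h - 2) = sqrt(2)*h^5 - 3*sqrt(2)*h^4/2 + 4*h^4 - 7*sqrt(2)*h^3 - 6*h^3 - 4*h^2 + 9*sqrt(2)*h^2 + 6*sqrt(2)*h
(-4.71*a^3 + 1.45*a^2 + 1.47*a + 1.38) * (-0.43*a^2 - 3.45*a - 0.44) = 2.0253*a^5 + 15.626*a^4 - 3.5622*a^3 - 6.3029*a^2 - 5.4078*a - 0.6072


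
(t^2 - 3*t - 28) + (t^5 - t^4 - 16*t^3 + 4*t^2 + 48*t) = t^5 - t^4 - 16*t^3 + 5*t^2 + 45*t - 28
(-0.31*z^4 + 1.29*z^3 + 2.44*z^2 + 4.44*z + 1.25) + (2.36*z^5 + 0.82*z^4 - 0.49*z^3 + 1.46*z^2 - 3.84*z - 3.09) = 2.36*z^5 + 0.51*z^4 + 0.8*z^3 + 3.9*z^2 + 0.600000000000001*z - 1.84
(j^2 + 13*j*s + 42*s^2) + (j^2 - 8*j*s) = 2*j^2 + 5*j*s + 42*s^2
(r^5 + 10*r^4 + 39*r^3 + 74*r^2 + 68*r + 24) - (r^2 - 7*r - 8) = r^5 + 10*r^4 + 39*r^3 + 73*r^2 + 75*r + 32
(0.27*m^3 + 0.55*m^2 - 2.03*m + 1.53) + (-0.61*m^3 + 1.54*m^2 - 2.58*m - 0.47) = -0.34*m^3 + 2.09*m^2 - 4.61*m + 1.06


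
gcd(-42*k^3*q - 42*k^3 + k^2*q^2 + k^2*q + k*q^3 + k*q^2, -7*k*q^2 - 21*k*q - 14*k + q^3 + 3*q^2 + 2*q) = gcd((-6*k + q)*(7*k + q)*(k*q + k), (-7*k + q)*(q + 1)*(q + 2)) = q + 1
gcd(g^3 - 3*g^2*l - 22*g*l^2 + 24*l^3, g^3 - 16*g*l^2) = g + 4*l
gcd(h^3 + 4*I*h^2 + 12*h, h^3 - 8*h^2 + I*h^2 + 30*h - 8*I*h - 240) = h + 6*I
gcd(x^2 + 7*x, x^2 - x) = x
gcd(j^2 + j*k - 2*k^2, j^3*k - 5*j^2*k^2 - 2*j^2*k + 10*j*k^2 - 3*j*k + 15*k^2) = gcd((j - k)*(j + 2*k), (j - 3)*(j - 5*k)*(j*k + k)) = 1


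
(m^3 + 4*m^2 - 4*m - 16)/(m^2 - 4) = m + 4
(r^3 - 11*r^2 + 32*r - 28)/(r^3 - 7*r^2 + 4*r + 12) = (r^2 - 9*r + 14)/(r^2 - 5*r - 6)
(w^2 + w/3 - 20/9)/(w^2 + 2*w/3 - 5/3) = (w - 4/3)/(w - 1)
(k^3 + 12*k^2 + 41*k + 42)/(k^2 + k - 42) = (k^2 + 5*k + 6)/(k - 6)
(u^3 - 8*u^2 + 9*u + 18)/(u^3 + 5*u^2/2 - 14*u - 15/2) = 2*(u^2 - 5*u - 6)/(2*u^2 + 11*u + 5)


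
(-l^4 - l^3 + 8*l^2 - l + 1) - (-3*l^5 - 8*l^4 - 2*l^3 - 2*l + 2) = 3*l^5 + 7*l^4 + l^3 + 8*l^2 + l - 1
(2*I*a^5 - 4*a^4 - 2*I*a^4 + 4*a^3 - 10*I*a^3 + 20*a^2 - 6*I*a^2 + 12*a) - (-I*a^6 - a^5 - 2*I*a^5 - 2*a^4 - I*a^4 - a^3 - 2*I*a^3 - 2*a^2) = I*a^6 + a^5 + 4*I*a^5 - 2*a^4 - I*a^4 + 5*a^3 - 8*I*a^3 + 22*a^2 - 6*I*a^2 + 12*a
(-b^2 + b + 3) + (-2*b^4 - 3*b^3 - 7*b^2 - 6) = -2*b^4 - 3*b^3 - 8*b^2 + b - 3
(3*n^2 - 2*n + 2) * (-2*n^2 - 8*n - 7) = -6*n^4 - 20*n^3 - 9*n^2 - 2*n - 14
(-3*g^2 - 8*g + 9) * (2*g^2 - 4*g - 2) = -6*g^4 - 4*g^3 + 56*g^2 - 20*g - 18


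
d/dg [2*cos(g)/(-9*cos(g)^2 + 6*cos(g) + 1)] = 2*(9*sin(g)^2 - 10)*sin(g)/(9*sin(g)^2 + 6*cos(g) - 8)^2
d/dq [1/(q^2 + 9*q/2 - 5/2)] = 2*(-4*q - 9)/(2*q^2 + 9*q - 5)^2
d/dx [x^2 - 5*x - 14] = 2*x - 5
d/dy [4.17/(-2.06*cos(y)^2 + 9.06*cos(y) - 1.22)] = (37.7802 - 17.1804*cos(y))*sin(y)/(2.06*cos(y)^2 - 9.06*cos(y) + 1.22)^2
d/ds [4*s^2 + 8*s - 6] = 8*s + 8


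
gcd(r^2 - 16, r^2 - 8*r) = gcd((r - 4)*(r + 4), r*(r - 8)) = 1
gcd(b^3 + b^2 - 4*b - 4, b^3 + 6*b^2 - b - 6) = b + 1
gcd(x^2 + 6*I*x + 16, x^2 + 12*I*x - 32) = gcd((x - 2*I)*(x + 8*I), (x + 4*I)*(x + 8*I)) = x + 8*I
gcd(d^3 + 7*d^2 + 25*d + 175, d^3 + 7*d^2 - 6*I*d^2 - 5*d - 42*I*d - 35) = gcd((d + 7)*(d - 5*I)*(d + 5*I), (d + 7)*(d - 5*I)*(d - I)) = d^2 + d*(7 - 5*I) - 35*I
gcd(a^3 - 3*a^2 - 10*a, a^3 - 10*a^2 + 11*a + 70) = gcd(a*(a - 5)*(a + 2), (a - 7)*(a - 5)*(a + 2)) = a^2 - 3*a - 10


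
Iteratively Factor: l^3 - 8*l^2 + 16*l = (l)*(l^2 - 8*l + 16) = l*(l - 4)*(l - 4)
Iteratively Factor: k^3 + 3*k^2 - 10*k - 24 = (k + 2)*(k^2 + k - 12) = (k - 3)*(k + 2)*(k + 4)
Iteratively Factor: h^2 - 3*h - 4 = (h - 4)*(h + 1)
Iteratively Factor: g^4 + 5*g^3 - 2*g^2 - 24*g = (g + 4)*(g^3 + g^2 - 6*g) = (g - 2)*(g + 4)*(g^2 + 3*g) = g*(g - 2)*(g + 4)*(g + 3)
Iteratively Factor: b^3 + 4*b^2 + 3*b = (b + 1)*(b^2 + 3*b) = (b + 1)*(b + 3)*(b)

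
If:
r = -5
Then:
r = -5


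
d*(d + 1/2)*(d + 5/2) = d^3 + 3*d^2 + 5*d/4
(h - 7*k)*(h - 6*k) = h^2 - 13*h*k + 42*k^2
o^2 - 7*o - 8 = (o - 8)*(o + 1)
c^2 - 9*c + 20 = (c - 5)*(c - 4)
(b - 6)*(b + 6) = b^2 - 36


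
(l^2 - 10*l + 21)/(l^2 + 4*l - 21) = (l - 7)/(l + 7)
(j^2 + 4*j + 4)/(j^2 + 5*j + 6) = (j + 2)/(j + 3)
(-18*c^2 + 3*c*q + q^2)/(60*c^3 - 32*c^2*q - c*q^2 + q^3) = (-3*c + q)/(10*c^2 - 7*c*q + q^2)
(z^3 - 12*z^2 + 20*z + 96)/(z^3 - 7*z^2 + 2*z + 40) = (z^2 - 14*z + 48)/(z^2 - 9*z + 20)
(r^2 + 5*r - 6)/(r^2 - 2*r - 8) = (-r^2 - 5*r + 6)/(-r^2 + 2*r + 8)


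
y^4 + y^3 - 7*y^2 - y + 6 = (y - 2)*(y - 1)*(y + 1)*(y + 3)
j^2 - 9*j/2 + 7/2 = (j - 7/2)*(j - 1)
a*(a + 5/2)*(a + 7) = a^3 + 19*a^2/2 + 35*a/2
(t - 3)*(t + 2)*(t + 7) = t^3 + 6*t^2 - 13*t - 42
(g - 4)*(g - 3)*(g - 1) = g^3 - 8*g^2 + 19*g - 12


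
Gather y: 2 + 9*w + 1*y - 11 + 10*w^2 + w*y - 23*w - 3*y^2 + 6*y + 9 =10*w^2 - 14*w - 3*y^2 + y*(w + 7)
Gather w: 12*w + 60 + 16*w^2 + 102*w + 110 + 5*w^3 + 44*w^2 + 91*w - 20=5*w^3 + 60*w^2 + 205*w + 150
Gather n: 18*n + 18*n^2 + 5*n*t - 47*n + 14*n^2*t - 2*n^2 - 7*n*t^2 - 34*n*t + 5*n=n^2*(14*t + 16) + n*(-7*t^2 - 29*t - 24)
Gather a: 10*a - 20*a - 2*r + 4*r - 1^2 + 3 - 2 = -10*a + 2*r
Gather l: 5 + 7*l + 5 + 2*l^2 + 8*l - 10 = 2*l^2 + 15*l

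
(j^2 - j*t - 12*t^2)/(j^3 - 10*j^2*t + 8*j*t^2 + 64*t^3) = (-j - 3*t)/(-j^2 + 6*j*t + 16*t^2)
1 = 1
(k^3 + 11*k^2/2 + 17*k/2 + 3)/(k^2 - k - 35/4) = 2*(2*k^3 + 11*k^2 + 17*k + 6)/(4*k^2 - 4*k - 35)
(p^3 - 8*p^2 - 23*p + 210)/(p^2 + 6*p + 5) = (p^2 - 13*p + 42)/(p + 1)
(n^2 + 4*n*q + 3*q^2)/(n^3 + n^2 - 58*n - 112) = (n^2 + 4*n*q + 3*q^2)/(n^3 + n^2 - 58*n - 112)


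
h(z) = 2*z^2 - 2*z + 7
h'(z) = 4*z - 2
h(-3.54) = 39.14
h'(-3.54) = -16.16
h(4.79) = 43.31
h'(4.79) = 17.16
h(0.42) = 6.51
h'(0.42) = -0.32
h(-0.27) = 7.69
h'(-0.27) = -3.08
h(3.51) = 24.62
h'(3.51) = 12.04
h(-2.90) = 29.62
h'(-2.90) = -13.60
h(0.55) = 6.50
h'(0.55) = 0.20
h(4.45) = 37.70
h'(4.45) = 15.80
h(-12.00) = 319.00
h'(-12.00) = -50.00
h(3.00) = 19.00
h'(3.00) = 10.00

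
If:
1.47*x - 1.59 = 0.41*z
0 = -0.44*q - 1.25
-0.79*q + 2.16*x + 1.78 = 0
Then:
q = -2.84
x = -1.86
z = -10.56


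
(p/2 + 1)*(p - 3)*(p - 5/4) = p^3/2 - 9*p^2/8 - 19*p/8 + 15/4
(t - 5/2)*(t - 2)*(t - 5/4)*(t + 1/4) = t^4 - 11*t^3/2 + 147*t^2/16 - 115*t/32 - 25/16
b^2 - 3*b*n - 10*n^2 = (b - 5*n)*(b + 2*n)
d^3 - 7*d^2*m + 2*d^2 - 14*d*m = d*(d + 2)*(d - 7*m)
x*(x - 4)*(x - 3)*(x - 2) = x^4 - 9*x^3 + 26*x^2 - 24*x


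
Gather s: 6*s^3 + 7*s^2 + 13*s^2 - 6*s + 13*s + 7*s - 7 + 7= 6*s^3 + 20*s^2 + 14*s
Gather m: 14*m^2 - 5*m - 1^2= 14*m^2 - 5*m - 1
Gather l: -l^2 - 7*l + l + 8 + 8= -l^2 - 6*l + 16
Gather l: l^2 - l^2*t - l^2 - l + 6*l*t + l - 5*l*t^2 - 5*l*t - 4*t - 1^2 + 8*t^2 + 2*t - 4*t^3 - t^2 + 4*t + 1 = -l^2*t + l*(-5*t^2 + t) - 4*t^3 + 7*t^2 + 2*t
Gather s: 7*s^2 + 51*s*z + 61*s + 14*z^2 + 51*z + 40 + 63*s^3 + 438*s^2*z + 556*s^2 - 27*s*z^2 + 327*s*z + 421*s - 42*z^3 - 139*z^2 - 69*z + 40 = 63*s^3 + s^2*(438*z + 563) + s*(-27*z^2 + 378*z + 482) - 42*z^3 - 125*z^2 - 18*z + 80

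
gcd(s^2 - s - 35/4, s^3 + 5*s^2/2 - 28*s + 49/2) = s - 7/2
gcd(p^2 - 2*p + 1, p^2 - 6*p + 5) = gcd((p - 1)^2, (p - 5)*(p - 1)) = p - 1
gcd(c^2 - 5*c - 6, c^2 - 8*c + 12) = c - 6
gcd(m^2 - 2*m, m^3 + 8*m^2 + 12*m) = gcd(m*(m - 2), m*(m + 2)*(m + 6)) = m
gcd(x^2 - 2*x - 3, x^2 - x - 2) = x + 1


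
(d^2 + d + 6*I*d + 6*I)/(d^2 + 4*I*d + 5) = (d^2 + d + 6*I*d + 6*I)/(d^2 + 4*I*d + 5)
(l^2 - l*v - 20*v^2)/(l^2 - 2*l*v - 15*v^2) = (l + 4*v)/(l + 3*v)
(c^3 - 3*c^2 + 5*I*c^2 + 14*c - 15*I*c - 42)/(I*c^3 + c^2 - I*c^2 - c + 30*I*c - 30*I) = (-I*c^3 + c^2*(5 + 3*I) - c*(15 + 14*I) + 42*I)/(c^3 - c^2*(1 + I) + c*(30 + I) - 30)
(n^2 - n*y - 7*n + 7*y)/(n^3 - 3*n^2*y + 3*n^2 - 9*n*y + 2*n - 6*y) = (n^2 - n*y - 7*n + 7*y)/(n^3 - 3*n^2*y + 3*n^2 - 9*n*y + 2*n - 6*y)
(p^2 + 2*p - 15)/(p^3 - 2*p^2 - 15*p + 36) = (p + 5)/(p^2 + p - 12)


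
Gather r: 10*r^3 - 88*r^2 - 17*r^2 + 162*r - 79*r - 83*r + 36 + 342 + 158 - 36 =10*r^3 - 105*r^2 + 500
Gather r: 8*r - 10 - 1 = 8*r - 11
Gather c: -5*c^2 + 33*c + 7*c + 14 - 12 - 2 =-5*c^2 + 40*c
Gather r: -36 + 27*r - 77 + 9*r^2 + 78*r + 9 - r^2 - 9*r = 8*r^2 + 96*r - 104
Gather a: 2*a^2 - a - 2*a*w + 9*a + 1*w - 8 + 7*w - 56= 2*a^2 + a*(8 - 2*w) + 8*w - 64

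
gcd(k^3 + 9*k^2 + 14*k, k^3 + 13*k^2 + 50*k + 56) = k^2 + 9*k + 14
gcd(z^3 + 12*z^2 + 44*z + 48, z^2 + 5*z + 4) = z + 4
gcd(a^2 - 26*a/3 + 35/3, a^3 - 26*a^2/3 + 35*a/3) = a^2 - 26*a/3 + 35/3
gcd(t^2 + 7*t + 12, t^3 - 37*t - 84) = t^2 + 7*t + 12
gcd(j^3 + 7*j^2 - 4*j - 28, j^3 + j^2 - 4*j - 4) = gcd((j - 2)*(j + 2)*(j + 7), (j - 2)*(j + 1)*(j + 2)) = j^2 - 4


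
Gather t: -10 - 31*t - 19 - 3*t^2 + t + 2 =-3*t^2 - 30*t - 27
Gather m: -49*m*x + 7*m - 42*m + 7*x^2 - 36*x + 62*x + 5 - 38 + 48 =m*(-49*x - 35) + 7*x^2 + 26*x + 15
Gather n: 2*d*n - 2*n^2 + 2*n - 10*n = -2*n^2 + n*(2*d - 8)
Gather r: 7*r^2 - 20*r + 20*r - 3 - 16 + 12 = 7*r^2 - 7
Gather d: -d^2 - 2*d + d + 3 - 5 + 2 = -d^2 - d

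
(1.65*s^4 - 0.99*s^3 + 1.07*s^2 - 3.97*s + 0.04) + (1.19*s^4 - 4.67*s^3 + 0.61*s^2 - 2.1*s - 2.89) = 2.84*s^4 - 5.66*s^3 + 1.68*s^2 - 6.07*s - 2.85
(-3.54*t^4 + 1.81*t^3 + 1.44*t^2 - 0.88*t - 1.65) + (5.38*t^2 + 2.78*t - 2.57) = -3.54*t^4 + 1.81*t^3 + 6.82*t^2 + 1.9*t - 4.22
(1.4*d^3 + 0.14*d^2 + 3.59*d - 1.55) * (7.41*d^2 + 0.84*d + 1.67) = 10.374*d^5 + 2.2134*d^4 + 29.0575*d^3 - 8.2361*d^2 + 4.6933*d - 2.5885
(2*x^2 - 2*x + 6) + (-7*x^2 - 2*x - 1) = -5*x^2 - 4*x + 5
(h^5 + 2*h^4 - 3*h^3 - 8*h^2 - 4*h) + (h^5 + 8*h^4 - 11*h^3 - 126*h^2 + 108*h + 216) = 2*h^5 + 10*h^4 - 14*h^3 - 134*h^2 + 104*h + 216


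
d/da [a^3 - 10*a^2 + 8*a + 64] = 3*a^2 - 20*a + 8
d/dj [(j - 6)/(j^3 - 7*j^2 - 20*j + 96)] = (j^3 - 7*j^2 - 20*j + (j - 6)*(-3*j^2 + 14*j + 20) + 96)/(j^3 - 7*j^2 - 20*j + 96)^2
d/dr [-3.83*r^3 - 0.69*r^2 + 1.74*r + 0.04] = -11.49*r^2 - 1.38*r + 1.74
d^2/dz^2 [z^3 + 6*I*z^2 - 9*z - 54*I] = 6*z + 12*I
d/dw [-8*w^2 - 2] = -16*w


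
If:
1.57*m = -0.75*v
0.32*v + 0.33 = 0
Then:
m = 0.49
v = -1.03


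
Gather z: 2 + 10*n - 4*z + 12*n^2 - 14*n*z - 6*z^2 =12*n^2 + 10*n - 6*z^2 + z*(-14*n - 4) + 2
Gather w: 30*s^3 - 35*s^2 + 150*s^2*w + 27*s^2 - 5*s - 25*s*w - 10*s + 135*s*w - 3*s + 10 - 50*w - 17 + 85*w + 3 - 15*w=30*s^3 - 8*s^2 - 18*s + w*(150*s^2 + 110*s + 20) - 4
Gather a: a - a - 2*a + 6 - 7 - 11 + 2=-2*a - 10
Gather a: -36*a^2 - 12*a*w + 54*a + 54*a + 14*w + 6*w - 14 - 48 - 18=-36*a^2 + a*(108 - 12*w) + 20*w - 80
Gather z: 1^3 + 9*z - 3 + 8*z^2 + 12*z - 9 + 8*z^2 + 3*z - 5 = 16*z^2 + 24*z - 16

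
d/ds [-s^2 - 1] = -2*s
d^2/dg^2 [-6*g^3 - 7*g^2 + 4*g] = -36*g - 14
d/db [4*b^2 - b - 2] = 8*b - 1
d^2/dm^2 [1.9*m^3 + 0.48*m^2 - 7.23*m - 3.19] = 11.4*m + 0.96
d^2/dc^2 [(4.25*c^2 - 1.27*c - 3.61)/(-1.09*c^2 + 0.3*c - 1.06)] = (7.105427357601e-15*c^4 + 0.238274000000001*c^3 + 55.196946*c^2 - 15.886968*c - 16.435068)/(1.295029*c^6 - 1.06929*c^5 + 4.072458*c^4 - 2.10672*c^3 + 3.960372*c^2 - 1.01124*c + 1.191016)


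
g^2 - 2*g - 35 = (g - 7)*(g + 5)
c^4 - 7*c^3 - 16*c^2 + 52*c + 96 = (c - 8)*(c - 3)*(c + 2)^2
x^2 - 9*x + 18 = (x - 6)*(x - 3)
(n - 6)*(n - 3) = n^2 - 9*n + 18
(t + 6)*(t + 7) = t^2 + 13*t + 42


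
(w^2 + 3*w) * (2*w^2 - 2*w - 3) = 2*w^4 + 4*w^3 - 9*w^2 - 9*w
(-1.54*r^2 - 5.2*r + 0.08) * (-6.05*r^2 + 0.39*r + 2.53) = 9.317*r^4 + 30.8594*r^3 - 6.4082*r^2 - 13.1248*r + 0.2024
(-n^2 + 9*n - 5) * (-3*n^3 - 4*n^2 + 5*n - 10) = 3*n^5 - 23*n^4 - 26*n^3 + 75*n^2 - 115*n + 50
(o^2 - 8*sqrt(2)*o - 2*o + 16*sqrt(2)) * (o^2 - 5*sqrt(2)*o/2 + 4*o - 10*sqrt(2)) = o^4 - 21*sqrt(2)*o^3/2 + 2*o^3 - 21*sqrt(2)*o^2 + 32*o^2 + 80*o + 84*sqrt(2)*o - 320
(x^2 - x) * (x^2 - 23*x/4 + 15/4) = x^4 - 27*x^3/4 + 19*x^2/2 - 15*x/4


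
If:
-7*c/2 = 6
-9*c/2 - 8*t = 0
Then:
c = -12/7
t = 27/28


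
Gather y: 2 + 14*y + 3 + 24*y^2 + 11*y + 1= 24*y^2 + 25*y + 6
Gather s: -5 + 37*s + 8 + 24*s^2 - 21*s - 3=24*s^2 + 16*s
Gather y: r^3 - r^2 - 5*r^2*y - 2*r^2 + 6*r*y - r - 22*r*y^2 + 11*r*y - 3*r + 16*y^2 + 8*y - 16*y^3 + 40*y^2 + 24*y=r^3 - 3*r^2 - 4*r - 16*y^3 + y^2*(56 - 22*r) + y*(-5*r^2 + 17*r + 32)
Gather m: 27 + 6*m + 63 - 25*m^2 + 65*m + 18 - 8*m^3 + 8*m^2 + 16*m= -8*m^3 - 17*m^2 + 87*m + 108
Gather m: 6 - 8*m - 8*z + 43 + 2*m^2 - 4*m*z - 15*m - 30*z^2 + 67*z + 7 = 2*m^2 + m*(-4*z - 23) - 30*z^2 + 59*z + 56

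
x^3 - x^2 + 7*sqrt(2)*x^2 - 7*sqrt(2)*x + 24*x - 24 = (x - 1)*(x + 3*sqrt(2))*(x + 4*sqrt(2))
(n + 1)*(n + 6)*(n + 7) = n^3 + 14*n^2 + 55*n + 42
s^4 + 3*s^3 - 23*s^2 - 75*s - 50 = (s - 5)*(s + 1)*(s + 2)*(s + 5)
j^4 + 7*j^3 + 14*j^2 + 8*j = j*(j + 1)*(j + 2)*(j + 4)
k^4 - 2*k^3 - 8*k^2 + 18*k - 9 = (k - 3)*(k - 1)^2*(k + 3)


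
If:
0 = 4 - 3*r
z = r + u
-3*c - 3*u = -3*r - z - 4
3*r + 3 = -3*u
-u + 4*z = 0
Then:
No Solution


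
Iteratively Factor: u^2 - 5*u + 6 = (u - 2)*(u - 3)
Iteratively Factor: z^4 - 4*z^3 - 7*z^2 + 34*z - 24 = (z + 3)*(z^3 - 7*z^2 + 14*z - 8) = (z - 4)*(z + 3)*(z^2 - 3*z + 2) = (z - 4)*(z - 2)*(z + 3)*(z - 1)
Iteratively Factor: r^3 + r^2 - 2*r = (r)*(r^2 + r - 2) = r*(r - 1)*(r + 2)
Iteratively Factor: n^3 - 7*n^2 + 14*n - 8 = (n - 2)*(n^2 - 5*n + 4) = (n - 2)*(n - 1)*(n - 4)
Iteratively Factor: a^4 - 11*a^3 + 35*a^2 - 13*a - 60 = (a - 4)*(a^3 - 7*a^2 + 7*a + 15) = (a - 5)*(a - 4)*(a^2 - 2*a - 3) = (a - 5)*(a - 4)*(a + 1)*(a - 3)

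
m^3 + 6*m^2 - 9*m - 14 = (m - 2)*(m + 1)*(m + 7)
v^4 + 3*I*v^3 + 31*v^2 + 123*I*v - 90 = (v - 6*I)*(v + I)*(v + 3*I)*(v + 5*I)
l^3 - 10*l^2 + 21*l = l*(l - 7)*(l - 3)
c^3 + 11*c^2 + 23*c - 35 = (c - 1)*(c + 5)*(c + 7)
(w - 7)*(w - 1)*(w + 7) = w^3 - w^2 - 49*w + 49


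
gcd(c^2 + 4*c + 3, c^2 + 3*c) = c + 3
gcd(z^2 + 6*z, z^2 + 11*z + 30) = z + 6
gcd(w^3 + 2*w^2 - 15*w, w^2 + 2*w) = w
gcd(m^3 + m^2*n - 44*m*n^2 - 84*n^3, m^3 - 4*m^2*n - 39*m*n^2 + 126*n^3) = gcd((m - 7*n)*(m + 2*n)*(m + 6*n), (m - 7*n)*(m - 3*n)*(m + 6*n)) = m^2 - m*n - 42*n^2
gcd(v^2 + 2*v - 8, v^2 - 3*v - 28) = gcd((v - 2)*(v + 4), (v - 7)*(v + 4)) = v + 4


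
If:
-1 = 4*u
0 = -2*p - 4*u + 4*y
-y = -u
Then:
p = 0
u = -1/4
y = -1/4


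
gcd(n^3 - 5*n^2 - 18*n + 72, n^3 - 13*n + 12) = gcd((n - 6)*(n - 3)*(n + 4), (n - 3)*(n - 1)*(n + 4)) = n^2 + n - 12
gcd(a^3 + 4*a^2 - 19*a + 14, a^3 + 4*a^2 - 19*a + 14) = a^3 + 4*a^2 - 19*a + 14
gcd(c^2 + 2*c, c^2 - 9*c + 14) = 1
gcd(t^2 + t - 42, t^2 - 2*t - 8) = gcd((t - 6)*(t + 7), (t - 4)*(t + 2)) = 1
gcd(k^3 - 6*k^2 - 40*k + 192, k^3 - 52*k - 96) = k^2 - 2*k - 48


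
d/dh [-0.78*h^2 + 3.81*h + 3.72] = 3.81 - 1.56*h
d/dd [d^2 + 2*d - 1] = 2*d + 2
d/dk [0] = 0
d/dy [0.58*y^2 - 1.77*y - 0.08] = 1.16*y - 1.77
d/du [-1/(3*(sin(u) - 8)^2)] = 2*cos(u)/(3*(sin(u) - 8)^3)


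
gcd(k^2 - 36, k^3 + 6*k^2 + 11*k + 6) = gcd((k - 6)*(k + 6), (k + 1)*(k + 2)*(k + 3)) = 1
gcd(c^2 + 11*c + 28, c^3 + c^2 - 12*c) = c + 4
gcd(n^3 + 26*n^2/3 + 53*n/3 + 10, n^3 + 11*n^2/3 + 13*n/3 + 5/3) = n^2 + 8*n/3 + 5/3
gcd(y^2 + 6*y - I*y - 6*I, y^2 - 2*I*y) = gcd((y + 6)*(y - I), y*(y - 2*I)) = 1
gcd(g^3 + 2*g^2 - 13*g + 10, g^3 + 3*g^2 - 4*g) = g - 1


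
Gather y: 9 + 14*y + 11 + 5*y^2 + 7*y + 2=5*y^2 + 21*y + 22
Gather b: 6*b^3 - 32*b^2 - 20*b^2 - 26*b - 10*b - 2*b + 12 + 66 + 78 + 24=6*b^3 - 52*b^2 - 38*b + 180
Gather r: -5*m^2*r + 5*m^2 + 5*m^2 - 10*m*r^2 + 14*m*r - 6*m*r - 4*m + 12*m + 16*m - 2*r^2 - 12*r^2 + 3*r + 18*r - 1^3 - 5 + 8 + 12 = 10*m^2 + 24*m + r^2*(-10*m - 14) + r*(-5*m^2 + 8*m + 21) + 14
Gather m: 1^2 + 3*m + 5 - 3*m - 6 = 0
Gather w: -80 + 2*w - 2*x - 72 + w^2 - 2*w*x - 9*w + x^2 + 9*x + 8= w^2 + w*(-2*x - 7) + x^2 + 7*x - 144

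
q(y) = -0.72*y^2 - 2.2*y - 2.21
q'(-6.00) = 6.44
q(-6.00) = -14.93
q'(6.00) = -10.84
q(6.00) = -41.33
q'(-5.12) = 5.17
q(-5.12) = -9.82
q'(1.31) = -4.09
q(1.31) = -6.33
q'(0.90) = -3.50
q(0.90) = -4.77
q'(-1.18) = -0.50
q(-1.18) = -0.62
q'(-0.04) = -2.14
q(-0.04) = -2.12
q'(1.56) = -4.45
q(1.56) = -7.39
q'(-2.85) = 1.90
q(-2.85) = -1.79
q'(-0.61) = -1.32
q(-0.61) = -1.14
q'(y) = -1.44*y - 2.2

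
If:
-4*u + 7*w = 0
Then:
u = 7*w/4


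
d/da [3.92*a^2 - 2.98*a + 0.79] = 7.84*a - 2.98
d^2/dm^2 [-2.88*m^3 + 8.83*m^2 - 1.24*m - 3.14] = 17.66 - 17.28*m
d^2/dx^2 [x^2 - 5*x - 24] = 2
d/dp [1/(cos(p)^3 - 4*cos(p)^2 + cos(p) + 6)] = (3*cos(p)^2 - 8*cos(p) + 1)*sin(p)/(cos(p)^3 - 4*cos(p)^2 + cos(p) + 6)^2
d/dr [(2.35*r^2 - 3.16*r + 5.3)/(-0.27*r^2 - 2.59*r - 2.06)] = (-6.9397*r^2 - 6.82*r + 20.2366)/(0.0729*r^4 + 1.3986*r^3 + 7.8205*r^2 + 10.6708*r + 4.2436)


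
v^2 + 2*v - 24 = (v - 4)*(v + 6)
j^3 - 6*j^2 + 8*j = j*(j - 4)*(j - 2)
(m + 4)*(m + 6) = m^2 + 10*m + 24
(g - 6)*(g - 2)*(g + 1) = g^3 - 7*g^2 + 4*g + 12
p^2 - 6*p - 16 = (p - 8)*(p + 2)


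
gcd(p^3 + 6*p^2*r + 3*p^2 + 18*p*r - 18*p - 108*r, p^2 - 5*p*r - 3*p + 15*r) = p - 3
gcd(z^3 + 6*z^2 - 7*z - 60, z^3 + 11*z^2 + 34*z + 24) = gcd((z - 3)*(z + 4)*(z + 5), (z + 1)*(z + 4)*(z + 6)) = z + 4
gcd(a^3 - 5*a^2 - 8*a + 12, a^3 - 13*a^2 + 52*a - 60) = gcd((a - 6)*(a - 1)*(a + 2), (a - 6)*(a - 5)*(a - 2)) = a - 6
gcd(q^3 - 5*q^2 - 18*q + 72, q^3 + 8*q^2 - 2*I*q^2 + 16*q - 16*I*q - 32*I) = q + 4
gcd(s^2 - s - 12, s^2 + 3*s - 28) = s - 4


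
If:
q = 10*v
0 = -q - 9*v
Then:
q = 0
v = 0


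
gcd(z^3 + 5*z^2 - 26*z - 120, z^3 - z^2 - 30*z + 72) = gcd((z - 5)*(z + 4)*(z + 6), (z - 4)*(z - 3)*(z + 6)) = z + 6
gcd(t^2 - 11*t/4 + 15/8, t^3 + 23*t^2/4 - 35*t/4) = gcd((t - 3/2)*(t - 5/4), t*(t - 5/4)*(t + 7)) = t - 5/4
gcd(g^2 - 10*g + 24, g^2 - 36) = g - 6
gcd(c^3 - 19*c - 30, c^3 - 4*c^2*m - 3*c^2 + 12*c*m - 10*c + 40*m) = c^2 - 3*c - 10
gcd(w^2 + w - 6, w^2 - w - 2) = w - 2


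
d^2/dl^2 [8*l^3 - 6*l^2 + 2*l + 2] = 48*l - 12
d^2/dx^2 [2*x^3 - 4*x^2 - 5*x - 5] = 12*x - 8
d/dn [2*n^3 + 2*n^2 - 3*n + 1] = 6*n^2 + 4*n - 3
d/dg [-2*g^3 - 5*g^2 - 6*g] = -6*g^2 - 10*g - 6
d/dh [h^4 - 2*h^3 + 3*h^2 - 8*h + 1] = 4*h^3 - 6*h^2 + 6*h - 8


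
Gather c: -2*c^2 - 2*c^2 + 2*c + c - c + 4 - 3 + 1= -4*c^2 + 2*c + 2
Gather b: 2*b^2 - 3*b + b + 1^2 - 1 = 2*b^2 - 2*b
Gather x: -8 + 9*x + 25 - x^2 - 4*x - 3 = -x^2 + 5*x + 14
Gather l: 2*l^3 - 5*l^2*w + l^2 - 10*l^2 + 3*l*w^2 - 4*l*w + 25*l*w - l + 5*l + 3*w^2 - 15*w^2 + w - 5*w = 2*l^3 + l^2*(-5*w - 9) + l*(3*w^2 + 21*w + 4) - 12*w^2 - 4*w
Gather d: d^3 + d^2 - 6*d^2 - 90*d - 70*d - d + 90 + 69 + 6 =d^3 - 5*d^2 - 161*d + 165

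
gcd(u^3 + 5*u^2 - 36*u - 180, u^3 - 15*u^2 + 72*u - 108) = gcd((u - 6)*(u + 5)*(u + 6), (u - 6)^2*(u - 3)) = u - 6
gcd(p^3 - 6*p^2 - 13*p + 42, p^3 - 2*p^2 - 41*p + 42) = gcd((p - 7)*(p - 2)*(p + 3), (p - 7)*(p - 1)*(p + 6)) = p - 7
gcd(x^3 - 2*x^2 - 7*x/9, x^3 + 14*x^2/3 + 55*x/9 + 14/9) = x + 1/3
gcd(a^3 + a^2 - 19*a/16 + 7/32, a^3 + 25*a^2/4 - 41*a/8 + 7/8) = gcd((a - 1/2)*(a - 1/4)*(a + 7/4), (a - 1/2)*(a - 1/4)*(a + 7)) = a^2 - 3*a/4 + 1/8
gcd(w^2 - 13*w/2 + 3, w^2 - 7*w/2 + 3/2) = w - 1/2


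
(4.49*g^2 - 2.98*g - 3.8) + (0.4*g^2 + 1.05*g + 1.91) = 4.89*g^2 - 1.93*g - 1.89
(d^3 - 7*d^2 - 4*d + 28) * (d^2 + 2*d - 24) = d^5 - 5*d^4 - 42*d^3 + 188*d^2 + 152*d - 672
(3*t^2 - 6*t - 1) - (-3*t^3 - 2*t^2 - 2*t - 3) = 3*t^3 + 5*t^2 - 4*t + 2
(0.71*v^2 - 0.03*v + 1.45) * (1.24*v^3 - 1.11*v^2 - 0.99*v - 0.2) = 0.8804*v^5 - 0.8253*v^4 + 1.1284*v^3 - 1.7218*v^2 - 1.4295*v - 0.29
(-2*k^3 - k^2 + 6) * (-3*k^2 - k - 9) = 6*k^5 + 5*k^4 + 19*k^3 - 9*k^2 - 6*k - 54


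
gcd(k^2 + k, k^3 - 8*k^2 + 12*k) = k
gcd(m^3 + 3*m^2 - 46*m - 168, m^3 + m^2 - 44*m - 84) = m^2 - m - 42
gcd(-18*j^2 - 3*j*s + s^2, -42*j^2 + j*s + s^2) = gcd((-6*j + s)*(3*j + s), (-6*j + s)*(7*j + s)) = -6*j + s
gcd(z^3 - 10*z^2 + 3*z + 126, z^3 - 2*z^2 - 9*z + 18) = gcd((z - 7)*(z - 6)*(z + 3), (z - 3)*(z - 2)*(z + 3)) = z + 3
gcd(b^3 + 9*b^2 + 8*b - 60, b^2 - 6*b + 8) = b - 2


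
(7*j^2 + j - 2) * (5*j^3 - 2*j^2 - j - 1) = 35*j^5 - 9*j^4 - 19*j^3 - 4*j^2 + j + 2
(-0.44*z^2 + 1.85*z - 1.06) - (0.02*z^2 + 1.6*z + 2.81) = -0.46*z^2 + 0.25*z - 3.87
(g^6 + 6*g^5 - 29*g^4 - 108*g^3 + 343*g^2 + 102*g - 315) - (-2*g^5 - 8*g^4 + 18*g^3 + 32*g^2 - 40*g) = g^6 + 8*g^5 - 21*g^4 - 126*g^3 + 311*g^2 + 142*g - 315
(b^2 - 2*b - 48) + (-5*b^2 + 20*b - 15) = -4*b^2 + 18*b - 63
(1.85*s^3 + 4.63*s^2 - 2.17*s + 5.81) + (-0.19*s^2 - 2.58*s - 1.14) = 1.85*s^3 + 4.44*s^2 - 4.75*s + 4.67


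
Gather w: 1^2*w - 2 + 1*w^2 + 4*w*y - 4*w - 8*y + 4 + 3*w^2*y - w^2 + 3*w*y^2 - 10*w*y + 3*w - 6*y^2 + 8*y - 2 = 3*w^2*y + w*(3*y^2 - 6*y) - 6*y^2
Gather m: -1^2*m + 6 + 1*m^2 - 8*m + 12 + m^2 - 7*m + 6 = 2*m^2 - 16*m + 24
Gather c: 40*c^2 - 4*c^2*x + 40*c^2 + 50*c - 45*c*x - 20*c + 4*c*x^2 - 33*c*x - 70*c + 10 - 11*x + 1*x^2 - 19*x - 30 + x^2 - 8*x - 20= c^2*(80 - 4*x) + c*(4*x^2 - 78*x - 40) + 2*x^2 - 38*x - 40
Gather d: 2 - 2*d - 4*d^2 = -4*d^2 - 2*d + 2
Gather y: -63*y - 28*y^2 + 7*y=-28*y^2 - 56*y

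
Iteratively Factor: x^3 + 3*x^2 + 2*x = (x)*(x^2 + 3*x + 2) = x*(x + 1)*(x + 2)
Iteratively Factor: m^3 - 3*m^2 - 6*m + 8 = (m + 2)*(m^2 - 5*m + 4) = (m - 1)*(m + 2)*(m - 4)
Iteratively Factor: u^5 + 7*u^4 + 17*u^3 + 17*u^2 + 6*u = (u + 2)*(u^4 + 5*u^3 + 7*u^2 + 3*u) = (u + 2)*(u + 3)*(u^3 + 2*u^2 + u) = u*(u + 2)*(u + 3)*(u^2 + 2*u + 1) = u*(u + 1)*(u + 2)*(u + 3)*(u + 1)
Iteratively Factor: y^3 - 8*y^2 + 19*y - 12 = (y - 3)*(y^2 - 5*y + 4) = (y - 3)*(y - 1)*(y - 4)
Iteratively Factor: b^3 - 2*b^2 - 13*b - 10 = (b - 5)*(b^2 + 3*b + 2) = (b - 5)*(b + 1)*(b + 2)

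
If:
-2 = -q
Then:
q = 2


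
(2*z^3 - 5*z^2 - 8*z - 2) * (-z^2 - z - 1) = -2*z^5 + 3*z^4 + 11*z^3 + 15*z^2 + 10*z + 2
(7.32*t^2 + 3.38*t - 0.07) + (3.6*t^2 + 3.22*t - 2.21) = 10.92*t^2 + 6.6*t - 2.28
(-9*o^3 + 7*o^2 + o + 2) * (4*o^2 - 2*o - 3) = -36*o^5 + 46*o^4 + 17*o^3 - 15*o^2 - 7*o - 6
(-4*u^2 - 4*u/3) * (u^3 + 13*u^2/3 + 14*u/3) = -4*u^5 - 56*u^4/3 - 220*u^3/9 - 56*u^2/9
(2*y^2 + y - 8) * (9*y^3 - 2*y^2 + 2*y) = 18*y^5 + 5*y^4 - 70*y^3 + 18*y^2 - 16*y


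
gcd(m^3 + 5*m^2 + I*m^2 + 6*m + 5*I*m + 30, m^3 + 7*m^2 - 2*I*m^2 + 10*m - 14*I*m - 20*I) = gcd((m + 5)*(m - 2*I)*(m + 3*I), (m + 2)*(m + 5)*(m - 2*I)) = m^2 + m*(5 - 2*I) - 10*I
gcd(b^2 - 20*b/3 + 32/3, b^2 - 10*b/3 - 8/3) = b - 4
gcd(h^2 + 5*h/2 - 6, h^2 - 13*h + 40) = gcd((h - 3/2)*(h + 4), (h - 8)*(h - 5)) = 1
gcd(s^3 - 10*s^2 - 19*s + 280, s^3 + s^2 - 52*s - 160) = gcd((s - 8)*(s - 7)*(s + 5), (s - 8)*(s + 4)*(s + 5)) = s^2 - 3*s - 40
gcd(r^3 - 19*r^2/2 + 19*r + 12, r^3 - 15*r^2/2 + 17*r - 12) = r - 4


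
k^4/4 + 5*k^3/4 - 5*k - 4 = (k/4 + 1)*(k - 2)*(k + 1)*(k + 2)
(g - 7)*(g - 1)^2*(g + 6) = g^4 - 3*g^3 - 39*g^2 + 83*g - 42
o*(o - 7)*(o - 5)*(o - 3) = o^4 - 15*o^3 + 71*o^2 - 105*o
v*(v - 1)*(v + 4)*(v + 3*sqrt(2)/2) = v^4 + 3*sqrt(2)*v^3/2 + 3*v^3 - 4*v^2 + 9*sqrt(2)*v^2/2 - 6*sqrt(2)*v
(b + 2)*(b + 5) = b^2 + 7*b + 10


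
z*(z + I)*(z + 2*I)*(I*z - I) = I*z^4 - 3*z^3 - I*z^3 + 3*z^2 - 2*I*z^2 + 2*I*z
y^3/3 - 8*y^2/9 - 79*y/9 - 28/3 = (y/3 + 1)*(y - 7)*(y + 4/3)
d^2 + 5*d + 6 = (d + 2)*(d + 3)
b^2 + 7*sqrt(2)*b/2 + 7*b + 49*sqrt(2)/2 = (b + 7)*(b + 7*sqrt(2)/2)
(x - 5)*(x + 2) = x^2 - 3*x - 10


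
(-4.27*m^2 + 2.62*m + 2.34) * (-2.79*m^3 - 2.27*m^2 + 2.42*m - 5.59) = 11.9133*m^5 + 2.3831*m^4 - 22.8094*m^3 + 24.8979*m^2 - 8.983*m - 13.0806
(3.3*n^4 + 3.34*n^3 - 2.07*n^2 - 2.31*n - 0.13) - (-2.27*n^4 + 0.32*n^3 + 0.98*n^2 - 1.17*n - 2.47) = 5.57*n^4 + 3.02*n^3 - 3.05*n^2 - 1.14*n + 2.34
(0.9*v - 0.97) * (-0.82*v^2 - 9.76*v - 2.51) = -0.738*v^3 - 7.9886*v^2 + 7.2082*v + 2.4347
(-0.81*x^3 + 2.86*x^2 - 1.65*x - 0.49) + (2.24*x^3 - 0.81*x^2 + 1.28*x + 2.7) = 1.43*x^3 + 2.05*x^2 - 0.37*x + 2.21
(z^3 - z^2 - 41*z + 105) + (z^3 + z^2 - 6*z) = 2*z^3 - 47*z + 105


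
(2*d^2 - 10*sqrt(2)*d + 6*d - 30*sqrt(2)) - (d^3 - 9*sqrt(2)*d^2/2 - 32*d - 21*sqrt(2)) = -d^3 + 2*d^2 + 9*sqrt(2)*d^2/2 - 10*sqrt(2)*d + 38*d - 9*sqrt(2)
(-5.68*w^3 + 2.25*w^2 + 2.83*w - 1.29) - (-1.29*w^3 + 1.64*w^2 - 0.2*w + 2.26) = -4.39*w^3 + 0.61*w^2 + 3.03*w - 3.55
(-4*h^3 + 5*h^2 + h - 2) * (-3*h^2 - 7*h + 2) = 12*h^5 + 13*h^4 - 46*h^3 + 9*h^2 + 16*h - 4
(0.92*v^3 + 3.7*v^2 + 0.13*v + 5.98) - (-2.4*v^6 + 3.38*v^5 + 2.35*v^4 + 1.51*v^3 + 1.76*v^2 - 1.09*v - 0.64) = 2.4*v^6 - 3.38*v^5 - 2.35*v^4 - 0.59*v^3 + 1.94*v^2 + 1.22*v + 6.62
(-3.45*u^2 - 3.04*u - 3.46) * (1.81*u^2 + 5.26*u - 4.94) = -6.2445*u^4 - 23.6494*u^3 - 5.21*u^2 - 3.182*u + 17.0924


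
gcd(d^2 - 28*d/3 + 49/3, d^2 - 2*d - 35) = d - 7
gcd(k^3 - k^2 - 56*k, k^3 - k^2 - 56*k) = k^3 - k^2 - 56*k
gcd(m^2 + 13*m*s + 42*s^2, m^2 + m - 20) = 1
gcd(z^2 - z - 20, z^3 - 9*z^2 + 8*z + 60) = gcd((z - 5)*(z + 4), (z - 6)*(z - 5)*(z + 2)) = z - 5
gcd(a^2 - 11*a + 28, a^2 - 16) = a - 4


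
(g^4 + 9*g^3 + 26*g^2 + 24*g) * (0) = 0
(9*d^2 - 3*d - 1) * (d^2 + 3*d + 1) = 9*d^4 + 24*d^3 - d^2 - 6*d - 1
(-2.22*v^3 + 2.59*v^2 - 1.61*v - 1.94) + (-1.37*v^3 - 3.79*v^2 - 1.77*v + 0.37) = -3.59*v^3 - 1.2*v^2 - 3.38*v - 1.57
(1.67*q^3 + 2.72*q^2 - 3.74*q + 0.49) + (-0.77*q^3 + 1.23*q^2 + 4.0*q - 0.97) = 0.9*q^3 + 3.95*q^2 + 0.26*q - 0.48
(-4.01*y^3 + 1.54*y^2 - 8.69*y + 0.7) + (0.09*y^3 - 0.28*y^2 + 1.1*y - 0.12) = -3.92*y^3 + 1.26*y^2 - 7.59*y + 0.58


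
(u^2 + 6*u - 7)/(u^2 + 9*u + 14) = (u - 1)/(u + 2)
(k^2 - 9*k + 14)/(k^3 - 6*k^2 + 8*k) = (k - 7)/(k*(k - 4))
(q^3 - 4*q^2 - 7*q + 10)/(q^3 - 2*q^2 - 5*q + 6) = (q - 5)/(q - 3)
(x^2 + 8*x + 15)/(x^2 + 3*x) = (x + 5)/x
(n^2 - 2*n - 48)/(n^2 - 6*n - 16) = (n + 6)/(n + 2)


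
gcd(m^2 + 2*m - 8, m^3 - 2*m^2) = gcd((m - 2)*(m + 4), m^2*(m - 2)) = m - 2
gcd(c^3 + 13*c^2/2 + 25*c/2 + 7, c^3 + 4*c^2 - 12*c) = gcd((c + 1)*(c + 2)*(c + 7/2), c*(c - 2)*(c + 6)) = 1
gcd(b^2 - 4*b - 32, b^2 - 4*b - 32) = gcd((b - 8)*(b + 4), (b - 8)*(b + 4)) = b^2 - 4*b - 32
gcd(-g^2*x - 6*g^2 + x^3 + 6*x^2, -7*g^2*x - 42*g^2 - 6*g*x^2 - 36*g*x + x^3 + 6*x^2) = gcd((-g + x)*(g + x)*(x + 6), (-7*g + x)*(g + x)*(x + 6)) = g*x + 6*g + x^2 + 6*x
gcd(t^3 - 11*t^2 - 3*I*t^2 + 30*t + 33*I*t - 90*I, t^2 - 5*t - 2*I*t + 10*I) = t - 5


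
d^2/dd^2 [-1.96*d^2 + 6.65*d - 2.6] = -3.92000000000000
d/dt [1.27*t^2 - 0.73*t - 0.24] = 2.54*t - 0.73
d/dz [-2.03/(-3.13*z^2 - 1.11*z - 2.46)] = (-12.7078*z - 2.2533)/(3.13*z^2 + 1.11*z + 2.46)^2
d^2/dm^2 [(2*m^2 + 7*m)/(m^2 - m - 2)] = 6*(3*m^3 + 4*m^2 + 14*m - 2)/(m^6 - 3*m^5 - 3*m^4 + 11*m^3 + 6*m^2 - 12*m - 8)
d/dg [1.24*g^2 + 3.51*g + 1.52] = 2.48*g + 3.51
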